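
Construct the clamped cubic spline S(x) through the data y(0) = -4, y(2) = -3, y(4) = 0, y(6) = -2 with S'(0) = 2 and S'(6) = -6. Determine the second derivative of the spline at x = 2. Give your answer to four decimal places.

Let σ_i = S''(x_i). Step sizes h_i = 2, 2, 2; slopes of the chords Δ_i = (y_(i+1) - y_i)/h_i = 1/2, 3/2, -1.
  2·σ_0 + 8·σ_1 + 2·σ_2 = 6(Δ_1 - Δ_0) = 6
  2·σ_1 + 8·σ_2 + 2·σ_3 = 6(Δ_2 - Δ_1) = -15
Clamped end conditions give two more equations: 2h_0·σ_0 + h_0·σ_1 = 6(Δ_0 - S'(0)) = -9 and h_2·σ_2 + 2h_2·σ_3 = 6(S'(6) - Δ_2) = -30.
Forward elimination and back-substitution give σ_0 = -46/15, σ_1 = 49/30, σ_2 = -7/15, σ_3 = -109/15.

1.6333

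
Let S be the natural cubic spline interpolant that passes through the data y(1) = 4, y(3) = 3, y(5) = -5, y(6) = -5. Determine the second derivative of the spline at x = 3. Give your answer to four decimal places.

Put m_i = S'' at the i-th knot. Here h = (2, 2, 1) and Δ = (-1/2, -4, 0), so the interior equations h_(i-1)·m_(i-1) + 2(h_(i-1)+h_i)·m_i + h_i·m_(i+1) = 6(Δ_i − Δ_(i-1)) read
  2·m_0 + 8·m_1 + 2·m_2 = 6(Δ_1 - Δ_0) = -21
  2·m_1 + 6·m_2 + 1·m_3 = 6(Δ_2 - Δ_1) = 24
Natural end conditions: m_0 = m_3 = 0.
Solving the tridiagonal system: m_0 = 0, m_1 = -87/22, m_2 = 117/22, m_3 = 0.

-3.9545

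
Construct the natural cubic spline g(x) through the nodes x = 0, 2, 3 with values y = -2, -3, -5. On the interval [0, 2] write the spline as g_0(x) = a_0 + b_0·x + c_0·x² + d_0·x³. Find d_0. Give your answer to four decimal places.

-0.1250

With m_i denoting the second derivative at x_i, h_i = 2, 1, and Δ_i = (y_(i+1) − y_i)/h_i = -1/2, -2:
  2·m_0 + 6·m_1 + 1·m_2 = 6(Δ_1 - Δ_0) = -9
Natural end conditions: m_0 = m_2 = 0.
Forward elimination and back-substitution give m_0 = 0, m_1 = -3/2, m_2 = 0.
On [0, 2], with g_0(x) = a_0 + b_0·x + c_0·x² + d_0·x³: c_0 = m_0/2 = 0, d_0 = (m_1 - m_0)/(6h_0) = -1/8, b_0 = Δ_0 - h_0(2m_0 + m_1)/6 = 0.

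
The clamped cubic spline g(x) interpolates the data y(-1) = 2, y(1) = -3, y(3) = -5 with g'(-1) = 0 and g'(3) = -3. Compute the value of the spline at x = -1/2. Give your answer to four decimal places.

Write M_i for g''(x_i). With h_i = 2, 2 and divided differences Δ_i = -5/2, -1, the continuity of g' gives the tridiagonal system
  2·M_0 + 8·M_1 + 2·M_2 = 6(Δ_1 - Δ_0) = 9
Clamped end conditions give two more equations: 2h_0·M_0 + h_0·M_1 = 6(Δ_0 - g'(-1)) = -15 and h_1·M_1 + 2h_1·M_2 = 6(g'(3) - Δ_1) = -12.
Hence M_0 = -45/8, M_1 = 15/4, M_2 = -39/8.
On [-1, 1], g(x) = 2 + 0·(x + 1) - 45/16·(x + 1)² + 25/32·(x + 1)³.
With (x + 1) = 1/2: g(-1/2) = 357/256.

1.3945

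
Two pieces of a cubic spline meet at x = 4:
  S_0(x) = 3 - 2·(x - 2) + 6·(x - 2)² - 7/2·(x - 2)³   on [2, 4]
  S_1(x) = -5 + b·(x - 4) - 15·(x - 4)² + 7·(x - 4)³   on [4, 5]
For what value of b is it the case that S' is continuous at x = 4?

S_0'(x) = -2 + 12·(x - 2) - 21/2·(x - 2)², so S_0'(4) = -20. On the right, S_1'(4) = b, so b = -20.

-20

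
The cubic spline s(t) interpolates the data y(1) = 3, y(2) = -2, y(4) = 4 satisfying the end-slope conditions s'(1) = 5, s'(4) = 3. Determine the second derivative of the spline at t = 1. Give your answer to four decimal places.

-38.6667

Put M_i = s'' at the i-th knot. Here h = (1, 2) and Δ = (-5, 3), so the interior equations h_(i-1)·M_(i-1) + 2(h_(i-1)+h_i)·M_i + h_i·M_(i+1) = 6(Δ_i − Δ_(i-1)) read
  1·M_0 + 6·M_1 + 2·M_2 = 6(Δ_1 - Δ_0) = 48
Clamped end conditions give two more equations: 2h_0·M_0 + h_0·M_1 = 6(Δ_0 - s'(1)) = -60 and h_1·M_1 + 2h_1·M_2 = 6(s'(4) - Δ_1) = 0.
Forward elimination and back-substitution give M_0 = -116/3, M_1 = 52/3, M_2 = -26/3.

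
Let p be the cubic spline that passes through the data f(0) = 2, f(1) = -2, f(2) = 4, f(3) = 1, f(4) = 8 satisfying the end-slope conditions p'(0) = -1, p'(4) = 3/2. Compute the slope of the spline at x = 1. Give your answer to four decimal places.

Put σ_i = p'' at the i-th knot. Here h = (1, 1, 1, 1) and Δ = (-4, 6, -3, 7), so the interior equations h_(i-1)·σ_(i-1) + 2(h_(i-1)+h_i)·σ_i + h_i·σ_(i+1) = 6(Δ_i − Δ_(i-1)) read
  1·σ_0 + 4·σ_1 + 1·σ_2 = 6(Δ_1 - Δ_0) = 60
  1·σ_1 + 4·σ_2 + 1·σ_3 = 6(Δ_2 - Δ_1) = -54
  1·σ_2 + 4·σ_3 + 1·σ_4 = 6(Δ_3 - Δ_2) = 60
Clamped end conditions give two more equations: 2h_0·σ_0 + h_0·σ_1 = 6(Δ_0 - p'(0)) = -18 and h_3·σ_3 + 2h_3·σ_4 = 6(p'(4) - Δ_3) = -33.
Solving the tridiagonal system: σ_0 = -1279/56, σ_1 = 775/28, σ_2 = -223/8, σ_3 = 835/28, σ_4 = -1759/56.
On [1, 2], p'(x) = b_1 + 2c_1·(x - 1) + 3d_1·(x - 1)² with b_1 = Δ_1 - h_1(2σ_1 + σ_2)/6 = 159/112, c_1 = σ_1/2 = 775/56, d_1 = (σ_2 - σ_1)/(6h_1) = -1037/112. So p'(1) = 159/112.

1.4196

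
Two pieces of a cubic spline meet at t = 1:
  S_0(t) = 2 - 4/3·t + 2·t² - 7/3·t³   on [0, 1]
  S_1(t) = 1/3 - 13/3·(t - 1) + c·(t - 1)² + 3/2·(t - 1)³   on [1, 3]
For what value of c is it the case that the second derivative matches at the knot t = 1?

-5

S_0''(t) = 4 - 14·t, so S_0''(1) = -10. On the right, S_1''(1) = 2c, so c = -5.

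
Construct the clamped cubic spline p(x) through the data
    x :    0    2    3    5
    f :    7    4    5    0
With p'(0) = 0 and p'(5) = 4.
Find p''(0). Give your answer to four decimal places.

Put m_i = p'' at the i-th knot. Here h = (2, 1, 2) and Δ = (-3/2, 1, -5/2), so the interior equations h_(i-1)·m_(i-1) + 2(h_(i-1)+h_i)·m_i + h_i·m_(i+1) = 6(Δ_i − Δ_(i-1)) read
  2·m_0 + 6·m_1 + 1·m_2 = 6(Δ_1 - Δ_0) = 15
  1·m_1 + 6·m_2 + 2·m_3 = 6(Δ_2 - Δ_1) = -21
Clamped end conditions give two more equations: 2h_0·m_0 + h_0·m_1 = 6(Δ_0 - p'(0)) = -9 and h_2·m_2 + 2h_2·m_3 = 6(p'(5) - Δ_2) = 39.
Solving: m_0 = -41/8, m_1 = 23/4, m_2 = -37/4, m_3 = 115/8.

-5.1250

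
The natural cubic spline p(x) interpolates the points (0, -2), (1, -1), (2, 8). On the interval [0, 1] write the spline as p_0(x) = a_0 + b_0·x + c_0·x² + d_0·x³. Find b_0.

-1

With M_i denoting the second derivative at x_i, h_i = 1, 1, and Δ_i = (y_(i+1) − y_i)/h_i = 1, 9:
  1·M_0 + 4·M_1 + 1·M_2 = 6(Δ_1 - Δ_0) = 48
Natural end conditions: M_0 = M_2 = 0.
Solving: M_0 = 0, M_1 = 12, M_2 = 0.
On [0, 1], with p_0(x) = a_0 + b_0·x + c_0·x² + d_0·x³: c_0 = M_0/2 = 0, d_0 = (M_1 - M_0)/(6h_0) = 2, b_0 = Δ_0 - h_0(2M_0 + M_1)/6 = -1.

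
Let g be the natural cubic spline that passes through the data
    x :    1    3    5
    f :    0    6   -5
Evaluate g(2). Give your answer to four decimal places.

4.5938

Write M_i for g''(x_i). With h_i = 2, 2 and divided differences Δ_i = 3, -11/2, the continuity of g' gives the tridiagonal system
  2·M_0 + 8·M_1 + 2·M_2 = 6(Δ_1 - Δ_0) = -51
Natural end conditions: M_0 = M_2 = 0.
Hence M_0 = 0, M_1 = -51/8, M_2 = 0.
On [1, 3], g(x) = 0 + 41/8·(x - 1) + 0·(x - 1)² - 17/32·(x - 1)³.
With (x - 1) = 1: g(2) = 147/32.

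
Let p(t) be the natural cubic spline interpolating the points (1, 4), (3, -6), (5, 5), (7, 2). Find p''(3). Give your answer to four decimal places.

Write σ_i for p''(x_i). With h_i = 2, 2, 2 and divided differences Δ_i = -5, 11/2, -3/2, the continuity of p' gives the tridiagonal system
  2·σ_0 + 8·σ_1 + 2·σ_2 = 6(Δ_1 - Δ_0) = 63
  2·σ_1 + 8·σ_2 + 2·σ_3 = 6(Δ_2 - Δ_1) = -42
Natural end conditions: σ_0 = σ_3 = 0.
Solving the tridiagonal system: σ_0 = 0, σ_1 = 49/5, σ_2 = -77/10, σ_3 = 0.

9.8000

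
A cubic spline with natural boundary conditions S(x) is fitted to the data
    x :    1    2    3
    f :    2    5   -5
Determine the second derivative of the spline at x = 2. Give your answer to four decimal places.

Put σ_i = S'' at the i-th knot. Here h = (1, 1) and Δ = (3, -10), so the interior equations h_(i-1)·σ_(i-1) + 2(h_(i-1)+h_i)·σ_i + h_i·σ_(i+1) = 6(Δ_i − Δ_(i-1)) read
  1·σ_0 + 4·σ_1 + 1·σ_2 = 6(Δ_1 - Δ_0) = -78
Natural end conditions: σ_0 = σ_2 = 0.
Forward elimination and back-substitution give σ_0 = 0, σ_1 = -39/2, σ_2 = 0.

-19.5000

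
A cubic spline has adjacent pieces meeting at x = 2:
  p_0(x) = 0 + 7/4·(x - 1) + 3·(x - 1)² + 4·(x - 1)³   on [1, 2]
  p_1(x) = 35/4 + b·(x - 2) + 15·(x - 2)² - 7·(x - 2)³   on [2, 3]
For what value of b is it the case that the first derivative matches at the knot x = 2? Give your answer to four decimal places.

p_0'(x) = 7/4 + 6·(x - 1) + 12·(x - 1)², so p_0'(2) = 79/4. On the right, p_1'(2) = b, so b = 79/4.

19.7500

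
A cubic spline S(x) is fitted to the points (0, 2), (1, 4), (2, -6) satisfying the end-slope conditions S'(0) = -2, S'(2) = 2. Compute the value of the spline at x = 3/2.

Write M_i for S''(x_i). With h_i = 1, 1 and divided differences Δ_i = 2, -10, the continuity of S' gives the tridiagonal system
  1·M_0 + 4·M_1 + 1·M_2 = 6(Δ_1 - Δ_0) = -72
Clamped end conditions give two more equations: 2h_0·M_0 + h_0·M_1 = 6(Δ_0 - S'(0)) = 24 and h_1·M_1 + 2h_1·M_2 = 6(S'(2) - Δ_1) = 72.
Hence M_0 = 32, M_1 = -40, M_2 = 56.
On [1, 2], S(x) = 4 - 6·(x - 1) - 20·(x - 1)² + 16·(x - 1)³.
With (x - 1) = 1/2: S(3/2) = -2.

-2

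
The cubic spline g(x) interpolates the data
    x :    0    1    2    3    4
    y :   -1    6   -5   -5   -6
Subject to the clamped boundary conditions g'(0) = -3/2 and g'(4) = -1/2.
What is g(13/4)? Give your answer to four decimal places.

-4.9219

With m_i denoting the second derivative at x_i, h_i = 1, 1, 1, 1, and Δ_i = (y_(i+1) − y_i)/h_i = 7, -11, 0, -1:
  1·m_0 + 4·m_1 + 1·m_2 = 6(Δ_1 - Δ_0) = -108
  1·m_1 + 4·m_2 + 1·m_3 = 6(Δ_2 - Δ_1) = 66
  1·m_2 + 4·m_3 + 1·m_4 = 6(Δ_3 - Δ_2) = -6
Clamped end conditions give two more equations: 2h_0·m_0 + h_0·m_1 = 6(Δ_0 - g'(0)) = 51 and h_3·m_3 + 2h_3·m_4 = 6(g'(4) - Δ_3) = 3.
Forward elimination and back-substitution give m_0 = 49, m_1 = -47, m_2 = 31, m_3 = -11, m_4 = 7.
On [3, 4], g(x) = -5 + 3/2·(x - 3) - 11/2·(x - 3)² + 3·(x - 3)³.
With (x - 3) = 1/4: g(13/4) = -315/64.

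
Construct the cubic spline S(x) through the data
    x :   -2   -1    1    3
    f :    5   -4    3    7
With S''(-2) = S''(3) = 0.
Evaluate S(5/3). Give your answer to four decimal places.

Write M_i for S''(x_i). With h_i = 1, 2, 2 and divided differences Δ_i = -9, 7/2, 2, the continuity of S' gives the tridiagonal system
  1·M_0 + 6·M_1 + 2·M_2 = 6(Δ_1 - Δ_0) = 75
  2·M_1 + 8·M_2 + 2·M_3 = 6(Δ_2 - Δ_1) = -9
Natural end conditions: M_0 = M_3 = 0.
Forward elimination and back-substitution give M_0 = 0, M_1 = 309/22, M_2 = -51/11, M_3 = 0.
On [1, 3], S(x) = 3 + 56/11·(x - 1) - 51/22·(x - 1)² + 17/44·(x - 1)³.
With (x - 1) = 2/3: S(5/3) = 1627/297.

5.4781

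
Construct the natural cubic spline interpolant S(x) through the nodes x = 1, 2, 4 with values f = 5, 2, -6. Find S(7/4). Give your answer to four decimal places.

2.8047

Let M_i = S''(x_i). Step sizes h_i = 1, 2; slopes of the chords Δ_i = (y_(i+1) - y_i)/h_i = -3, -4.
  1·M_0 + 6·M_1 + 2·M_2 = 6(Δ_1 - Δ_0) = -6
Natural end conditions: M_0 = M_2 = 0.
Hence M_0 = 0, M_1 = -1, M_2 = 0.
On [1, 2], S(x) = 5 - 17/6·(x - 1) + 0·(x - 1)² - 1/6·(x - 1)³.
With (x - 1) = 3/4: S(7/4) = 359/128.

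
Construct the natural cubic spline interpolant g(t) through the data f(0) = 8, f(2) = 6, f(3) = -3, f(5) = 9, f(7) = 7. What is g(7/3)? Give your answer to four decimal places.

2.6985

Put m_i = g'' at the i-th knot. Here h = (2, 1, 2, 2) and Δ = (-1, -9, 6, -1), so the interior equations h_(i-1)·m_(i-1) + 2(h_(i-1)+h_i)·m_i + h_i·m_(i+1) = 6(Δ_i − Δ_(i-1)) read
  2·m_0 + 6·m_1 + 1·m_2 = 6(Δ_1 - Δ_0) = -48
  1·m_1 + 6·m_2 + 2·m_3 = 6(Δ_2 - Δ_1) = 90
  2·m_2 + 8·m_3 + 2·m_4 = 6(Δ_3 - Δ_2) = -42
Natural end conditions: m_0 = m_4 = 0.
Hence m_0 = 0, m_1 = -729/64, m_2 = 651/32, m_3 = -1323/128, m_4 = 0.
On [2, 3], g(t) = 6 - 275/32·(t - 2) - 729/128·(t - 2)² + 677/128·(t - 2)³.
With (t - 2) = 1/3: g(7/3) = 4663/1728.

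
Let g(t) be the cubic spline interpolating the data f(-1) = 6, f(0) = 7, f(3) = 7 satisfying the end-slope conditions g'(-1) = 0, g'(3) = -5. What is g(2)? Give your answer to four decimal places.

9.6111

Put M_i = g'' at the i-th knot. Here h = (1, 3) and Δ = (1, 0), so the interior equations h_(i-1)·M_(i-1) + 2(h_(i-1)+h_i)·M_i + h_i·M_(i+1) = 6(Δ_i − Δ_(i-1)) read
  1·M_0 + 8·M_1 + 3·M_2 = 6(Δ_1 - Δ_0) = -6
Clamped end conditions give two more equations: 2h_0·M_0 + h_0·M_1 = 6(Δ_0 - g'(-1)) = 6 and h_1·M_1 + 2h_1·M_2 = 6(g'(3) - Δ_1) = -30.
Solving the tridiagonal system: M_0 = 5/2, M_1 = 1, M_2 = -11/2.
On [0, 3], g(t) = 7 + 7/4·t + 1/2·t² - 13/36·t³.
With t = 2: g(2) = 173/18.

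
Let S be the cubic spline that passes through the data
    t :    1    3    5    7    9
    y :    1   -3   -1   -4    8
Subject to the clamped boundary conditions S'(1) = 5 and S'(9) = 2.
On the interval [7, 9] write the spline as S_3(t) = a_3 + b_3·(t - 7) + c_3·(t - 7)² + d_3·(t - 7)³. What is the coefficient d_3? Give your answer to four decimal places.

Put M_i = S'' at the i-th knot. Here h = (2, 2, 2, 2) and Δ = (-2, 1, -3/2, 6), so the interior equations h_(i-1)·M_(i-1) + 2(h_(i-1)+h_i)·M_i + h_i·M_(i+1) = 6(Δ_i − Δ_(i-1)) read
  2·M_0 + 8·M_1 + 2·M_2 = 6(Δ_1 - Δ_0) = 18
  2·M_1 + 8·M_2 + 2·M_3 = 6(Δ_2 - Δ_1) = -15
  2·M_2 + 8·M_3 + 2·M_4 = 6(Δ_3 - Δ_2) = 45
Clamped end conditions give two more equations: 2h_0·M_0 + h_0·M_1 = 6(Δ_0 - S'(1)) = -42 and h_3·M_3 + 2h_3·M_4 = 6(S'(9) - Δ_3) = -24.
Forward elimination and back-substitution give M_0 = -1587/112, M_1 = 411/56, M_2 = -99/16, M_3 = 555/56, M_4 = -1227/112.
On [7, 9], with S_3(t) = a_3 + b_3·(t - 7) + c_3·(t - 7)² + d_3·(t - 7)³: c_3 = M_3/2 = 555/112, d_3 = (M_4 - M_3)/(6h_3) = -779/448, b_3 = Δ_3 - h_3(2M_3 + M_4)/6 = 341/112.

-1.7388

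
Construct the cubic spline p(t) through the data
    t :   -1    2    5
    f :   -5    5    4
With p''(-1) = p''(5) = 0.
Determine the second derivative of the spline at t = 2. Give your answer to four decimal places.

Put M_i = p'' at the i-th knot. Here h = (3, 3) and Δ = (10/3, -1/3), so the interior equations h_(i-1)·M_(i-1) + 2(h_(i-1)+h_i)·M_i + h_i·M_(i+1) = 6(Δ_i − Δ_(i-1)) read
  3·M_0 + 12·M_1 + 3·M_2 = 6(Δ_1 - Δ_0) = -22
Natural end conditions: M_0 = M_2 = 0.
Solving: M_0 = 0, M_1 = -11/6, M_2 = 0.

-1.8333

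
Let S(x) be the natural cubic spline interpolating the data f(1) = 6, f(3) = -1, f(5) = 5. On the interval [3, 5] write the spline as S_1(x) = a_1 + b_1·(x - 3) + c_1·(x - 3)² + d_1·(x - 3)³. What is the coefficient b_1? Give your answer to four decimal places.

-0.2500

Let σ_i = S''(x_i). Step sizes h_i = 2, 2; slopes of the chords Δ_i = (y_(i+1) - y_i)/h_i = -7/2, 3.
  2·σ_0 + 8·σ_1 + 2·σ_2 = 6(Δ_1 - Δ_0) = 39
Natural end conditions: σ_0 = σ_2 = 0.
Hence σ_0 = 0, σ_1 = 39/8, σ_2 = 0.
On [3, 5], with S_1(x) = a_1 + b_1·(x - 3) + c_1·(x - 3)² + d_1·(x - 3)³: c_1 = σ_1/2 = 39/16, d_1 = (σ_2 - σ_1)/(6h_1) = -13/32, b_1 = Δ_1 - h_1(2σ_1 + σ_2)/6 = -1/4.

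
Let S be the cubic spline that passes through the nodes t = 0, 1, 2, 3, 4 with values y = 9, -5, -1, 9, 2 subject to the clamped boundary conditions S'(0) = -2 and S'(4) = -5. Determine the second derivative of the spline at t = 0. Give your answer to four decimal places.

-55.5000

Put σ_i = S'' at the i-th knot. Here h = (1, 1, 1, 1) and Δ = (-14, 4, 10, -7), so the interior equations h_(i-1)·σ_(i-1) + 2(h_(i-1)+h_i)·σ_i + h_i·σ_(i+1) = 6(Δ_i − Δ_(i-1)) read
  1·σ_0 + 4·σ_1 + 1·σ_2 = 6(Δ_1 - Δ_0) = 108
  1·σ_1 + 4·σ_2 + 1·σ_3 = 6(Δ_2 - Δ_1) = 36
  1·σ_2 + 4·σ_3 + 1·σ_4 = 6(Δ_3 - Δ_2) = -102
Clamped end conditions give two more equations: 2h_0·σ_0 + h_0·σ_1 = 6(Δ_0 - S'(0)) = -72 and h_3·σ_3 + 2h_3·σ_4 = 6(S'(4) - Δ_3) = 12.
Solving the tridiagonal system: σ_0 = -111/2, σ_1 = 39, σ_2 = 15/2, σ_3 = -33, σ_4 = 45/2.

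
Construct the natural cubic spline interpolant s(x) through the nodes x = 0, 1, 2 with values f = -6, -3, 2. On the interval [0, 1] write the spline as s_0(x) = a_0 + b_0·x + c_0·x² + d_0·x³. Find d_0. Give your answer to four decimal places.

Let m_i = s''(x_i). Step sizes h_i = 1, 1; slopes of the chords Δ_i = (y_(i+1) - y_i)/h_i = 3, 5.
  1·m_0 + 4·m_1 + 1·m_2 = 6(Δ_1 - Δ_0) = 12
Natural end conditions: m_0 = m_2 = 0.
Solving: m_0 = 0, m_1 = 3, m_2 = 0.
On [0, 1], with s_0(x) = a_0 + b_0·x + c_0·x² + d_0·x³: c_0 = m_0/2 = 0, d_0 = (m_1 - m_0)/(6h_0) = 1/2, b_0 = Δ_0 - h_0(2m_0 + m_1)/6 = 5/2.

0.5000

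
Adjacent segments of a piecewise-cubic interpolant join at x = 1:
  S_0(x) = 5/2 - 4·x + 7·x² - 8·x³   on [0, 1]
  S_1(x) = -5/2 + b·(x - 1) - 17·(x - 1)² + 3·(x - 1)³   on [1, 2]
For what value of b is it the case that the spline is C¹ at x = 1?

-14

S_0'(x) = -4 + 14·x - 24·x², so S_0'(1) = -14. On the right, S_1'(1) = b, so b = -14.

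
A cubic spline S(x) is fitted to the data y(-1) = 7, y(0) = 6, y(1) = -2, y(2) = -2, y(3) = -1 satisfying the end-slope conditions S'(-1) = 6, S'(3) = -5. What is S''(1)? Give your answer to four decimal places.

13.7500

Write m_i for S''(x_i). With h_i = 1, 1, 1, 1 and divided differences Δ_i = -1, -8, 0, 1, the continuity of S' gives the tridiagonal system
  1·m_0 + 4·m_1 + 1·m_2 = 6(Δ_1 - Δ_0) = -42
  1·m_1 + 4·m_2 + 1·m_3 = 6(Δ_2 - Δ_1) = 48
  1·m_2 + 4·m_3 + 1·m_4 = 6(Δ_3 - Δ_2) = 6
Clamped end conditions give two more equations: 2h_0·m_0 + h_0·m_1 = 6(Δ_0 - S'(-1)) = -42 and h_3·m_3 + 2h_3·m_4 = 6(S'(3) - Δ_3) = -36.
Hence m_0 = -449/28, m_1 = -139/14, m_2 = 55/4, m_3 = 41/14, m_4 = -545/28.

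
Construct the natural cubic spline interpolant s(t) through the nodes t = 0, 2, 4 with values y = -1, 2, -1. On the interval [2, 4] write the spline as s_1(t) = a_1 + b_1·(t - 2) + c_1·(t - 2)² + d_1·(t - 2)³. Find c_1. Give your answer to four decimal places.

-1.1250

Write σ_i for s''(x_i). With h_i = 2, 2 and divided differences Δ_i = 3/2, -3/2, the continuity of s' gives the tridiagonal system
  2·σ_0 + 8·σ_1 + 2·σ_2 = 6(Δ_1 - Δ_0) = -18
Natural end conditions: σ_0 = σ_2 = 0.
Hence σ_0 = 0, σ_1 = -9/4, σ_2 = 0.
On [2, 4], with s_1(t) = a_1 + b_1·(t - 2) + c_1·(t - 2)² + d_1·(t - 2)³: c_1 = σ_1/2 = -9/8, d_1 = (σ_2 - σ_1)/(6h_1) = 3/16, b_1 = Δ_1 - h_1(2σ_1 + σ_2)/6 = 0.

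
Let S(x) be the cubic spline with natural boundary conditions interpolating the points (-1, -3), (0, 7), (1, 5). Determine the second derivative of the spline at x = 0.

-18

Write M_i for S''(x_i). With h_i = 1, 1 and divided differences Δ_i = 10, -2, the continuity of S' gives the tridiagonal system
  1·M_0 + 4·M_1 + 1·M_2 = 6(Δ_1 - Δ_0) = -72
Natural end conditions: M_0 = M_2 = 0.
Hence M_0 = 0, M_1 = -18, M_2 = 0.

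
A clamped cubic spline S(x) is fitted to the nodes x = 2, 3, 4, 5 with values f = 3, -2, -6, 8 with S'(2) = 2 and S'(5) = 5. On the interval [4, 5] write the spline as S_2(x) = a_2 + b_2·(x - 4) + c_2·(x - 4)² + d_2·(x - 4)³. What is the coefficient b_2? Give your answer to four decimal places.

8.6000

With m_i denoting the second derivative at x_i, h_i = 1, 1, 1, and Δ_i = (y_(i+1) − y_i)/h_i = -5, -4, 14:
  1·m_0 + 4·m_1 + 1·m_2 = 6(Δ_1 - Δ_0) = 6
  1·m_1 + 4·m_2 + 1·m_3 = 6(Δ_2 - Δ_1) = 108
Clamped end conditions give two more equations: 2h_0·m_0 + h_0·m_1 = 6(Δ_0 - S'(2)) = -42 and h_2·m_2 + 2h_2·m_3 = 6(S'(5) - Δ_2) = -54.
Forward elimination and back-substitution give m_0 = -96/5, m_1 = -18/5, m_2 = 198/5, m_3 = -234/5.
On [4, 5], with S_2(x) = a_2 + b_2·(x - 4) + c_2·(x - 4)² + d_2·(x - 4)³: c_2 = m_2/2 = 99/5, d_2 = (m_3 - m_2)/(6h_2) = -72/5, b_2 = Δ_2 - h_2(2m_2 + m_3)/6 = 43/5.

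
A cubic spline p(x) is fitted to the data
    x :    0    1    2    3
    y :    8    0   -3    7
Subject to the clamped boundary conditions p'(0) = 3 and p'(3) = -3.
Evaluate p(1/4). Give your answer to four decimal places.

7.6969

With M_i denoting the second derivative at x_i, h_i = 1, 1, 1, and Δ_i = (y_(i+1) − y_i)/h_i = -8, -3, 10:
  1·M_0 + 4·M_1 + 1·M_2 = 6(Δ_1 - Δ_0) = 30
  1·M_1 + 4·M_2 + 1·M_3 = 6(Δ_2 - Δ_1) = 78
Clamped end conditions give two more equations: 2h_0·M_0 + h_0·M_1 = 6(Δ_0 - p'(0)) = -66 and h_2·M_2 + 2h_2·M_3 = 6(p'(3) - Δ_2) = -78.
Hence M_0 = -188/5, M_1 = 46/5, M_2 = 154/5, M_3 = -272/5.
On [0, 1], p(x) = 8 + 3·x - 94/5·x² + 39/5·x³.
With x = 1/4: p(1/4) = 2463/320.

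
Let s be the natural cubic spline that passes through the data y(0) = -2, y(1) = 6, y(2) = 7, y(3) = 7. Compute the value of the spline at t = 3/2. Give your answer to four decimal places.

7.1000

With m_i denoting the second derivative at x_i, h_i = 1, 1, 1, and Δ_i = (y_(i+1) − y_i)/h_i = 8, 1, 0:
  1·m_0 + 4·m_1 + 1·m_2 = 6(Δ_1 - Δ_0) = -42
  1·m_1 + 4·m_2 + 1·m_3 = 6(Δ_2 - Δ_1) = -6
Natural end conditions: m_0 = m_3 = 0.
Forward elimination and back-substitution give m_0 = 0, m_1 = -54/5, m_2 = 6/5, m_3 = 0.
On [1, 2], s(t) = 6 + 22/5·(t - 1) - 27/5·(t - 1)² + 2·(t - 1)³.
With (t - 1) = 1/2: s(3/2) = 71/10.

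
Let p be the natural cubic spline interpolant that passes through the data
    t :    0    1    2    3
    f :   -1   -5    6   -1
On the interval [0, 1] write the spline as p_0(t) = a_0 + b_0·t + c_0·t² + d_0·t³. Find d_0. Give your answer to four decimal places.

5.2000

Let M_i = p''(x_i). Step sizes h_i = 1, 1, 1; slopes of the chords Δ_i = (y_(i+1) - y_i)/h_i = -4, 11, -7.
  1·M_0 + 4·M_1 + 1·M_2 = 6(Δ_1 - Δ_0) = 90
  1·M_1 + 4·M_2 + 1·M_3 = 6(Δ_2 - Δ_1) = -108
Natural end conditions: M_0 = M_3 = 0.
Hence M_0 = 0, M_1 = 156/5, M_2 = -174/5, M_3 = 0.
On [0, 1], with p_0(t) = a_0 + b_0·t + c_0·t² + d_0·t³: c_0 = M_0/2 = 0, d_0 = (M_1 - M_0)/(6h_0) = 26/5, b_0 = Δ_0 - h_0(2M_0 + M_1)/6 = -46/5.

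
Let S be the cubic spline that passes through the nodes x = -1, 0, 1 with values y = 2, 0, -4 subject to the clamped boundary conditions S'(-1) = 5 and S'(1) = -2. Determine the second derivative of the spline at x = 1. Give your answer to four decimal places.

Put M_i = S'' at the i-th knot. Here h = (1, 1) and Δ = (-2, -4), so the interior equations h_(i-1)·M_(i-1) + 2(h_(i-1)+h_i)·M_i + h_i·M_(i+1) = 6(Δ_i − Δ_(i-1)) read
  1·M_0 + 4·M_1 + 1·M_2 = 6(Δ_1 - Δ_0) = -12
Clamped end conditions give two more equations: 2h_0·M_0 + h_0·M_1 = 6(Δ_0 - S'(-1)) = -42 and h_1·M_1 + 2h_1·M_2 = 6(S'(1) - Δ_1) = 12.
Hence M_0 = -43/2, M_1 = 1, M_2 = 11/2.

5.5000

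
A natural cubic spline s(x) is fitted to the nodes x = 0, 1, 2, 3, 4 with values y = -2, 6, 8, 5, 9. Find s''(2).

Let σ_i = s''(x_i). Step sizes h_i = 1, 1, 1, 1; slopes of the chords Δ_i = (y_(i+1) - y_i)/h_i = 8, 2, -3, 4.
  1·σ_0 + 4·σ_1 + 1·σ_2 = 6(Δ_1 - Δ_0) = -36
  1·σ_1 + 4·σ_2 + 1·σ_3 = 6(Δ_2 - Δ_1) = -30
  1·σ_2 + 4·σ_3 + 1·σ_4 = 6(Δ_3 - Δ_2) = 42
Natural end conditions: σ_0 = σ_4 = 0.
Hence σ_0 = 0, σ_1 = -27/4, σ_2 = -9, σ_3 = 51/4, σ_4 = 0.

-9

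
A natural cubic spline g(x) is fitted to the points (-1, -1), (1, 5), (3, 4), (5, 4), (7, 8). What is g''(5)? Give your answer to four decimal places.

Let M_i = g''(x_i). Step sizes h_i = 2, 2, 2, 2; slopes of the chords Δ_i = (y_(i+1) - y_i)/h_i = 3, -1/2, 0, 2.
  2·M_0 + 8·M_1 + 2·M_2 = 6(Δ_1 - Δ_0) = -21
  2·M_1 + 8·M_2 + 2·M_3 = 6(Δ_2 - Δ_1) = 3
  2·M_2 + 8·M_3 + 2·M_4 = 6(Δ_3 - Δ_2) = 12
Natural end conditions: M_0 = M_4 = 0.
Solving: M_0 = 0, M_1 = -45/16, M_2 = 3/4, M_3 = 21/16, M_4 = 0.

1.3125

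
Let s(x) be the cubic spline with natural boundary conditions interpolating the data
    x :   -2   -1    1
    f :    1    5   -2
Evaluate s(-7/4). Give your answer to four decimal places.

2.2930

Let σ_i = s''(x_i). Step sizes h_i = 1, 2; slopes of the chords Δ_i = (y_(i+1) - y_i)/h_i = 4, -7/2.
  1·σ_0 + 6·σ_1 + 2·σ_2 = 6(Δ_1 - Δ_0) = -45
Natural end conditions: σ_0 = σ_2 = 0.
Solving: σ_0 = 0, σ_1 = -15/2, σ_2 = 0.
On [-2, -1], s(x) = 1 + 21/4·(x + 2) + 0·(x + 2)² - 5/4·(x + 2)³.
With (x + 2) = 1/4: s(-7/4) = 587/256.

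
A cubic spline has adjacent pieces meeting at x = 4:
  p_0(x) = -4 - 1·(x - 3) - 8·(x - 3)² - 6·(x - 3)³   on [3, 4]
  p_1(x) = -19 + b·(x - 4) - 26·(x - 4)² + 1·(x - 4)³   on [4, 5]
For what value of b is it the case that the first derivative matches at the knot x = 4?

p_0'(x) = -1 - 16·(x - 3) - 18·(x - 3)², so p_0'(4) = -35. On the right, p_1'(4) = b, so b = -35.

-35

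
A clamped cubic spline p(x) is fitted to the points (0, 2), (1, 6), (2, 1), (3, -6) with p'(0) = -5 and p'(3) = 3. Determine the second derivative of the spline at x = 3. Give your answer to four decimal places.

32.9333

Let σ_i = p''(x_i). Step sizes h_i = 1, 1, 1; slopes of the chords Δ_i = (y_(i+1) - y_i)/h_i = 4, -5, -7.
  1·σ_0 + 4·σ_1 + 1·σ_2 = 6(Δ_1 - Δ_0) = -54
  1·σ_1 + 4·σ_2 + 1·σ_3 = 6(Δ_2 - Δ_1) = -12
Clamped end conditions give two more equations: 2h_0·σ_0 + h_0·σ_1 = 6(Δ_0 - p'(0)) = 54 and h_2·σ_2 + 2h_2·σ_3 = 6(p'(3) - Δ_2) = 60.
Solving: σ_0 = 566/15, σ_1 = -322/15, σ_2 = -88/15, σ_3 = 494/15.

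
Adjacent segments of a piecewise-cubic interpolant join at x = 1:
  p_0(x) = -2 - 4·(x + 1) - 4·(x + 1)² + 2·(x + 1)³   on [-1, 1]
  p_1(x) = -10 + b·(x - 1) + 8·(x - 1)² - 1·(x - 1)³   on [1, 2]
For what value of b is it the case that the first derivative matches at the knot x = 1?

4

p_0'(x) = -4 - 8·(x + 1) + 6·(x + 1)², so p_0'(1) = 4. On the right, p_1'(1) = b, so b = 4.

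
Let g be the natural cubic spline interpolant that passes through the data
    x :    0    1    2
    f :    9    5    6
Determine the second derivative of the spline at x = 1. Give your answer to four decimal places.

7.5000

With σ_i denoting the second derivative at x_i, h_i = 1, 1, and Δ_i = (y_(i+1) − y_i)/h_i = -4, 1:
  1·σ_0 + 4·σ_1 + 1·σ_2 = 6(Δ_1 - Δ_0) = 30
Natural end conditions: σ_0 = σ_2 = 0.
Forward elimination and back-substitution give σ_0 = 0, σ_1 = 15/2, σ_2 = 0.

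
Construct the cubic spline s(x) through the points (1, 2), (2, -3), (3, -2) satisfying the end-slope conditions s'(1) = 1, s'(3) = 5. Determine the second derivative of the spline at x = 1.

With M_i denoting the second derivative at x_i, h_i = 1, 1, and Δ_i = (y_(i+1) − y_i)/h_i = -5, 1:
  1·M_0 + 4·M_1 + 1·M_2 = 6(Δ_1 - Δ_0) = 36
Clamped end conditions give two more equations: 2h_0·M_0 + h_0·M_1 = 6(Δ_0 - s'(1)) = -36 and h_1·M_1 + 2h_1·M_2 = 6(s'(3) - Δ_1) = 24.
Hence M_0 = -25, M_1 = 14, M_2 = 5.

-25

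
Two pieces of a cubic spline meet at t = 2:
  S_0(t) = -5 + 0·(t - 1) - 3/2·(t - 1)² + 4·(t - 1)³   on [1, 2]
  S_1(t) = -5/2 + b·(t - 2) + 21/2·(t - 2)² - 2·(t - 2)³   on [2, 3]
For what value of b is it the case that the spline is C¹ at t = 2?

9

S_0'(t) = 0 - 3·(t - 1) + 12·(t - 1)², so S_0'(2) = 9. On the right, S_1'(2) = b, so b = 9.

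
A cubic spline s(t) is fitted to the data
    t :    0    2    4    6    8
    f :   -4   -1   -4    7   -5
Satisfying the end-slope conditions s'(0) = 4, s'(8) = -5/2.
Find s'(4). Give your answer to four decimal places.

Let m_i = s''(x_i). Step sizes h_i = 2, 2, 2, 2; slopes of the chords Δ_i = (y_(i+1) - y_i)/h_i = 3/2, -3/2, 11/2, -6.
  2·m_0 + 8·m_1 + 2·m_2 = 6(Δ_1 - Δ_0) = -18
  2·m_1 + 8·m_2 + 2·m_3 = 6(Δ_2 - Δ_1) = 42
  2·m_2 + 8·m_3 + 2·m_4 = 6(Δ_3 - Δ_2) = -69
Clamped end conditions give two more equations: 2h_0·m_0 + h_0·m_1 = 6(Δ_0 - s'(0)) = -15 and h_3·m_3 + 2h_3·m_4 = 6(s'(8) - Δ_3) = 21.
Forward elimination and back-substitution give m_0 = -89/56, m_1 = -121/28, m_2 = 79/8, m_3 = -397/28, m_4 = 691/56.
On [4, 6], s'(t) = b_2 + 2c_2·(t - 4) + 3d_2·(t - 4)² with b_2 = Δ_2 - h_2(2m_2 + m_3)/6 = 51/14, c_2 = m_2/2 = 79/16, d_2 = (m_3 - m_2)/(6h_2) = -449/224. So s'(4) = 51/14.

3.6429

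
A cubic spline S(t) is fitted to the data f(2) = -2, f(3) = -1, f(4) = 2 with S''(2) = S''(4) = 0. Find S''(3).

Write σ_i for S''(x_i). With h_i = 1, 1 and divided differences Δ_i = 1, 3, the continuity of S' gives the tridiagonal system
  1·σ_0 + 4·σ_1 + 1·σ_2 = 6(Δ_1 - Δ_0) = 12
Natural end conditions: σ_0 = σ_2 = 0.
Solving: σ_0 = 0, σ_1 = 3, σ_2 = 0.

3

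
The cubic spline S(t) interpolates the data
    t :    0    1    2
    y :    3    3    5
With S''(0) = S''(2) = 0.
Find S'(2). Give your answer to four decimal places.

Put M_i = S'' at the i-th knot. Here h = (1, 1) and Δ = (0, 2), so the interior equations h_(i-1)·M_(i-1) + 2(h_(i-1)+h_i)·M_i + h_i·M_(i+1) = 6(Δ_i − Δ_(i-1)) read
  1·M_0 + 4·M_1 + 1·M_2 = 6(Δ_1 - Δ_0) = 12
Natural end conditions: M_0 = M_2 = 0.
Solving: M_0 = 0, M_1 = 3, M_2 = 0.
On [1, 2], S'(t) = b_1 + 2c_1·(t - 1) + 3d_1·(t - 1)² with b_1 = Δ_1 - h_1(2M_1 + M_2)/6 = 1, c_1 = M_1/2 = 3/2, d_1 = (M_2 - M_1)/(6h_1) = -1/2. So S'(2) = 5/2.

2.5000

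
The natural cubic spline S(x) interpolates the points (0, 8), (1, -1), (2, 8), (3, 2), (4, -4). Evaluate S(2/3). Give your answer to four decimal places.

Let M_i = S''(x_i). Step sizes h_i = 1, 1, 1, 1; slopes of the chords Δ_i = (y_(i+1) - y_i)/h_i = -9, 9, -6, -6.
  1·M_0 + 4·M_1 + 1·M_2 = 6(Δ_1 - Δ_0) = 108
  1·M_1 + 4·M_2 + 1·M_3 = 6(Δ_2 - Δ_1) = -90
  1·M_2 + 4·M_3 + 1·M_4 = 6(Δ_3 - Δ_2) = 0
Natural end conditions: M_0 = M_4 = 0.
Hence M_0 = 0, M_1 = 495/14, M_2 = -234/7, M_3 = 117/14, M_4 = 0.
On [0, 1], S(x) = 8 - 417/28·x + 0·x² + 165/28·x³.
With x = 2/3: S(2/3) = -23/126.

-0.1825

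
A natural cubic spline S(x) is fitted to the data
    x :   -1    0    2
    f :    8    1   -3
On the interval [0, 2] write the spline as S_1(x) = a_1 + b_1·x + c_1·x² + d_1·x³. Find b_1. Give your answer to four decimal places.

-5.3333

Let σ_i = S''(x_i). Step sizes h_i = 1, 2; slopes of the chords Δ_i = (y_(i+1) - y_i)/h_i = -7, -2.
  1·σ_0 + 6·σ_1 + 2·σ_2 = 6(Δ_1 - Δ_0) = 30
Natural end conditions: σ_0 = σ_2 = 0.
Forward elimination and back-substitution give σ_0 = 0, σ_1 = 5, σ_2 = 0.
On [0, 2], with S_1(x) = a_1 + b_1·x + c_1·x² + d_1·x³: c_1 = σ_1/2 = 5/2, d_1 = (σ_2 - σ_1)/(6h_1) = -5/12, b_1 = Δ_1 - h_1(2σ_1 + σ_2)/6 = -16/3.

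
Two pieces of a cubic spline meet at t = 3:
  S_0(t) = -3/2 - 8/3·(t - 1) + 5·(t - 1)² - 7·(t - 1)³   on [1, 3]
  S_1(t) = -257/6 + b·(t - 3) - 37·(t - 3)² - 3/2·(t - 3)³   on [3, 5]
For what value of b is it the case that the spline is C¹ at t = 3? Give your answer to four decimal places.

S_0'(t) = -8/3 + 10·(t - 1) - 21·(t - 1)², so S_0'(3) = -200/3. On the right, S_1'(3) = b, so b = -200/3.

-66.6667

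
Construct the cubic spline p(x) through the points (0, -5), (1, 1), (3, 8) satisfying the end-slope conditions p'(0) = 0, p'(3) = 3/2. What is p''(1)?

Put σ_i = p'' at the i-th knot. Here h = (1, 2) and Δ = (6, 7/2), so the interior equations h_(i-1)·σ_(i-1) + 2(h_(i-1)+h_i)·σ_i + h_i·σ_(i+1) = 6(Δ_i − Δ_(i-1)) read
  1·σ_0 + 6·σ_1 + 2·σ_2 = 6(Δ_1 - Δ_0) = -15
Clamped end conditions give two more equations: 2h_0·σ_0 + h_0·σ_1 = 6(Δ_0 - p'(0)) = 36 and h_1·σ_1 + 2h_1·σ_2 = 6(p'(3) - Δ_1) = -12.
Solving the tridiagonal system: σ_0 = 21, σ_1 = -6, σ_2 = 0.

-6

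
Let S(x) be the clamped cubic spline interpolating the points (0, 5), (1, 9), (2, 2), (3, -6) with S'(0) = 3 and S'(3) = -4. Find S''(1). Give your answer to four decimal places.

Write m_i for S''(x_i). With h_i = 1, 1, 1 and divided differences Δ_i = 4, -7, -8, the continuity of S' gives the tridiagonal system
  1·m_0 + 4·m_1 + 1·m_2 = 6(Δ_1 - Δ_0) = -66
  1·m_1 + 4·m_2 + 1·m_3 = 6(Δ_2 - Δ_1) = -6
Clamped end conditions give two more equations: 2h_0·m_0 + h_0·m_1 = 6(Δ_0 - S'(0)) = 6 and h_2·m_2 + 2h_2·m_3 = 6(S'(3) - Δ_2) = 24.
Forward elimination and back-substitution give m_0 = 194/15, m_1 = -298/15, m_2 = 8/15, m_3 = 176/15.

-19.8667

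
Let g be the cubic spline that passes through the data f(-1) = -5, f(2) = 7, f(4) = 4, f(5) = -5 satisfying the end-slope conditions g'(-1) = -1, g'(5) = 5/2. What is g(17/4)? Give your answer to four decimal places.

0.8791

With M_i denoting the second derivative at x_i, h_i = 3, 2, 1, and Δ_i = (y_(i+1) − y_i)/h_i = 4, -3/2, -9:
  3·M_0 + 10·M_1 + 2·M_2 = 6(Δ_1 - Δ_0) = -33
  2·M_1 + 6·M_2 + 1·M_3 = 6(Δ_2 - Δ_1) = -45
Clamped end conditions give two more equations: 2h_0·M_0 + h_0·M_1 = 6(Δ_0 - g'(-1)) = 30 and h_2·M_2 + 2h_2·M_3 = 6(g'(5) - Δ_2) = 69.
Forward elimination and back-substitution give M_0 = 355/57, M_1 = -140/57, M_2 = -773/57, M_3 = 2353/57.
On [4, 5], g(x) = 4 - 1295/114·(x - 4) - 773/114·(x - 4)² + 521/57·(x - 4)³.
With (x - 4) = 1/4: g(17/4) = 1069/1216.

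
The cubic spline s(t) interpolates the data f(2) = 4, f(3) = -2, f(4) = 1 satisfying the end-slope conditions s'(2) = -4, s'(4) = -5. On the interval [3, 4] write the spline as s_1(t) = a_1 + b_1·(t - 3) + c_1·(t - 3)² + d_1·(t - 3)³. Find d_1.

With σ_i denoting the second derivative at x_i, h_i = 1, 1, and Δ_i = (y_(i+1) − y_i)/h_i = -6, 3:
  1·σ_0 + 4·σ_1 + 1·σ_2 = 6(Δ_1 - Δ_0) = 54
Clamped end conditions give two more equations: 2h_0·σ_0 + h_0·σ_1 = 6(Δ_0 - s'(2)) = -12 and h_1·σ_1 + 2h_1·σ_2 = 6(s'(4) - Δ_1) = -48.
Solving the tridiagonal system: σ_0 = -20, σ_1 = 28, σ_2 = -38.
On [3, 4], with s_1(t) = a_1 + b_1·(t - 3) + c_1·(t - 3)² + d_1·(t - 3)³: c_1 = σ_1/2 = 14, d_1 = (σ_2 - σ_1)/(6h_1) = -11, b_1 = Δ_1 - h_1(2σ_1 + σ_2)/6 = 0.

-11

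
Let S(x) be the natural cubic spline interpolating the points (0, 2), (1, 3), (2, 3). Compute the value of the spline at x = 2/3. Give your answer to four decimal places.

With M_i denoting the second derivative at x_i, h_i = 1, 1, and Δ_i = (y_(i+1) − y_i)/h_i = 1, 0:
  1·M_0 + 4·M_1 + 1·M_2 = 6(Δ_1 - Δ_0) = -6
Natural end conditions: M_0 = M_2 = 0.
Solving: M_0 = 0, M_1 = -3/2, M_2 = 0.
On [0, 1], S(x) = 2 + 5/4·x + 0·x² - 1/4·x³.
With x = 2/3: S(2/3) = 149/54.

2.7593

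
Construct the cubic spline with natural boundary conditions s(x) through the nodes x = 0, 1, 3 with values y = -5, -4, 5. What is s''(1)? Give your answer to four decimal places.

Write σ_i for s''(x_i). With h_i = 1, 2 and divided differences Δ_i = 1, 9/2, the continuity of s' gives the tridiagonal system
  1·σ_0 + 6·σ_1 + 2·σ_2 = 6(Δ_1 - Δ_0) = 21
Natural end conditions: σ_0 = σ_2 = 0.
Solving the tridiagonal system: σ_0 = 0, σ_1 = 7/2, σ_2 = 0.

3.5000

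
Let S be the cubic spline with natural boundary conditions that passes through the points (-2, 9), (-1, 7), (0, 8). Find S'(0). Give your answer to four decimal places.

1.7500

Let M_i = S''(x_i). Step sizes h_i = 1, 1; slopes of the chords Δ_i = (y_(i+1) - y_i)/h_i = -2, 1.
  1·M_0 + 4·M_1 + 1·M_2 = 6(Δ_1 - Δ_0) = 18
Natural end conditions: M_0 = M_2 = 0.
Forward elimination and back-substitution give M_0 = 0, M_1 = 9/2, M_2 = 0.
On [-1, 0], S'(t) = b_1 + 2c_1·(t + 1) + 3d_1·(t + 1)² with b_1 = Δ_1 - h_1(2M_1 + M_2)/6 = -1/2, c_1 = M_1/2 = 9/4, d_1 = (M_2 - M_1)/(6h_1) = -3/4. So S'(0) = 7/4.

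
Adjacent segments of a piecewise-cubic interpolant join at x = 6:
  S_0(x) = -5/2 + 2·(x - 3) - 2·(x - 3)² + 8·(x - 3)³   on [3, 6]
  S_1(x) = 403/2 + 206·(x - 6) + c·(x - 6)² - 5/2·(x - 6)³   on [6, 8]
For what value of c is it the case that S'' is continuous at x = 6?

70

S_0''(x) = -4 + 48·(x - 3), so S_0''(6) = 140. On the right, S_1''(6) = 2c, so c = 70.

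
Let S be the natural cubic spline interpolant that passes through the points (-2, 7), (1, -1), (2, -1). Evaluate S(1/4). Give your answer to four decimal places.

0.0156

Put σ_i = S'' at the i-th knot. Here h = (3, 1) and Δ = (-8/3, 0), so the interior equations h_(i-1)·σ_(i-1) + 2(h_(i-1)+h_i)·σ_i + h_i·σ_(i+1) = 6(Δ_i − Δ_(i-1)) read
  3·σ_0 + 8·σ_1 + 1·σ_2 = 6(Δ_1 - Δ_0) = 16
Natural end conditions: σ_0 = σ_2 = 0.
Solving: σ_0 = 0, σ_1 = 2, σ_2 = 0.
On [-2, 1], S(x) = 7 - 11/3·(x + 2) + 0·(x + 2)² + 1/9·(x + 2)³.
With (x + 2) = 9/4: S(1/4) = 1/64.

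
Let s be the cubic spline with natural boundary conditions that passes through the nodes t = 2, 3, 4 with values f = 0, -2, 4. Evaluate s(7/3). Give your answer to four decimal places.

-1.2593

Let σ_i = s''(x_i). Step sizes h_i = 1, 1; slopes of the chords Δ_i = (y_(i+1) - y_i)/h_i = -2, 6.
  1·σ_0 + 4·σ_1 + 1·σ_2 = 6(Δ_1 - Δ_0) = 48
Natural end conditions: σ_0 = σ_2 = 0.
Forward elimination and back-substitution give σ_0 = 0, σ_1 = 12, σ_2 = 0.
On [2, 3], s(t) = 0 - 4·(t - 2) + 0·(t - 2)² + 2·(t - 2)³.
With (t - 2) = 1/3: s(7/3) = -34/27.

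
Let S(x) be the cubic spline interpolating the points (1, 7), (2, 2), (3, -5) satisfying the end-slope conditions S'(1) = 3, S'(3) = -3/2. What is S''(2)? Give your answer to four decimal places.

Write m_i for S''(x_i). With h_i = 1, 1 and divided differences Δ_i = -5, -7, the continuity of S' gives the tridiagonal system
  1·m_0 + 4·m_1 + 1·m_2 = 6(Δ_1 - Δ_0) = -12
Clamped end conditions give two more equations: 2h_0·m_0 + h_0·m_1 = 6(Δ_0 - S'(1)) = -48 and h_1·m_1 + 2h_1·m_2 = 6(S'(3) - Δ_1) = 33.
Solving the tridiagonal system: m_0 = -93/4, m_1 = -3/2, m_2 = 69/4.

-1.5000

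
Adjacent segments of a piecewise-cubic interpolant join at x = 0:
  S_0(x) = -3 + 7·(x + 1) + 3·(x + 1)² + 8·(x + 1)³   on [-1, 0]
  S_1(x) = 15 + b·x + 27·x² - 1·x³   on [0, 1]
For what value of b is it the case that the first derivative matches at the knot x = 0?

S_0'(x) = 7 + 6·(x + 1) + 24·(x + 1)², so S_0'(0) = 37. On the right, S_1'(0) = b, so b = 37.

37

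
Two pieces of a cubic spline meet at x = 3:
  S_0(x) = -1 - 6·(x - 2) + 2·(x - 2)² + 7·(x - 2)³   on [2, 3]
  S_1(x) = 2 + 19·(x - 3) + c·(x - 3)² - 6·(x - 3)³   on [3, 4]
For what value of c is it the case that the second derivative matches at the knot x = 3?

S_0''(x) = 4 + 42·(x - 2), so S_0''(3) = 46. On the right, S_1''(3) = 2c, so c = 23.

23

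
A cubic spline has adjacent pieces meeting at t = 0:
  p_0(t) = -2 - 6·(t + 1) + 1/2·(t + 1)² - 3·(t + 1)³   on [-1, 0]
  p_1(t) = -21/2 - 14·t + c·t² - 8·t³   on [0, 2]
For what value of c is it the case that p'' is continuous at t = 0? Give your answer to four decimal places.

p_0''(t) = 1 - 18·(t + 1), so p_0''(0) = -17. On the right, p_1''(0) = 2c, so c = -17/2.

-8.5000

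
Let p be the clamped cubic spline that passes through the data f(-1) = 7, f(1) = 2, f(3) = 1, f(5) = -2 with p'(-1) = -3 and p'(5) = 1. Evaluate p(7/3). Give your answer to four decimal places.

Write σ_i for p''(x_i). With h_i = 2, 2, 2 and divided differences Δ_i = -5/2, -1/2, -3/2, the continuity of p' gives the tridiagonal system
  2·σ_0 + 8·σ_1 + 2·σ_2 = 6(Δ_1 - Δ_0) = 12
  2·σ_1 + 8·σ_2 + 2·σ_3 = 6(Δ_2 - Δ_1) = -6
Clamped end conditions give two more equations: 2h_0·σ_0 + h_0·σ_1 = 6(Δ_0 - p'(-1)) = 3 and h_2·σ_2 + 2h_2·σ_3 = 6(p'(5) - Δ_2) = 15.
Solving the tridiagonal system: σ_0 = -11/30, σ_1 = 67/30, σ_2 = -77/30, σ_3 = 151/30.
On [1, 3], p(t) = 2 - 17/15·(t - 1) + 67/60·(t - 1)² - 2/5·(t - 1)³.
With (t - 1) = 4/3: p(7/3) = 206/135.

1.5259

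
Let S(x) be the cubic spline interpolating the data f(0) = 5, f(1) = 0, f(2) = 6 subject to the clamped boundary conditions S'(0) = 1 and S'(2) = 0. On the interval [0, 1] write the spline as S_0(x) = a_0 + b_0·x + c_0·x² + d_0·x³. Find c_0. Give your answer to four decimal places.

-17.5000

Let M_i = S''(x_i). Step sizes h_i = 1, 1; slopes of the chords Δ_i = (y_(i+1) - y_i)/h_i = -5, 6.
  1·M_0 + 4·M_1 + 1·M_2 = 6(Δ_1 - Δ_0) = 66
Clamped end conditions give two more equations: 2h_0·M_0 + h_0·M_1 = 6(Δ_0 - S'(0)) = -36 and h_1·M_1 + 2h_1·M_2 = 6(S'(2) - Δ_1) = -36.
Hence M_0 = -35, M_1 = 34, M_2 = -35.
On [0, 1], with S_0(x) = a_0 + b_0·x + c_0·x² + d_0·x³: c_0 = M_0/2 = -35/2, d_0 = (M_1 - M_0)/(6h_0) = 23/2, b_0 = Δ_0 - h_0(2M_0 + M_1)/6 = 1.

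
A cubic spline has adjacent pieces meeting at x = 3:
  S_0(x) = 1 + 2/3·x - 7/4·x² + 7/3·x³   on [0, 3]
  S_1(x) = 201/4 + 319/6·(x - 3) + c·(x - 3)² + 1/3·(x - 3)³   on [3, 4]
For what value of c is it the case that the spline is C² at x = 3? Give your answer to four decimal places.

19.2500

S_0''(x) = -7/2 + 14·x, so S_0''(3) = 77/2. On the right, S_1''(3) = 2c, so c = 77/4.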